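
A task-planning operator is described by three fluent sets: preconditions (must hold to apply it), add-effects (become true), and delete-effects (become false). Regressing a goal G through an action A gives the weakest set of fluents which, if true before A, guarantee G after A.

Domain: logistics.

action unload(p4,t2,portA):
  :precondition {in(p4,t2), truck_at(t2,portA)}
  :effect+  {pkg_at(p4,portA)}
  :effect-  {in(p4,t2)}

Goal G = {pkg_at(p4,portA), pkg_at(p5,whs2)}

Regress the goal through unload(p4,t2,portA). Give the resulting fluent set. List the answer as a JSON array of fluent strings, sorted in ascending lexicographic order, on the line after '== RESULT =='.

Compute (G \ add) ∪ pre:
  G ∩ del = {}  (empty — regression defined)
  G \ add = {pkg_at(p4,portA), pkg_at(p5,whs2)} \ {pkg_at(p4,portA)} = {pkg_at(p5,whs2)}
  ∪ pre   = {pkg_at(p5,whs2)} ∪ {in(p4,t2), truck_at(t2,portA)}
          = {in(p4,t2), pkg_at(p5,whs2), truck_at(t2,portA)}

== RESULT ==
["in(p4,t2)", "pkg_at(p5,whs2)", "truck_at(t2,portA)"]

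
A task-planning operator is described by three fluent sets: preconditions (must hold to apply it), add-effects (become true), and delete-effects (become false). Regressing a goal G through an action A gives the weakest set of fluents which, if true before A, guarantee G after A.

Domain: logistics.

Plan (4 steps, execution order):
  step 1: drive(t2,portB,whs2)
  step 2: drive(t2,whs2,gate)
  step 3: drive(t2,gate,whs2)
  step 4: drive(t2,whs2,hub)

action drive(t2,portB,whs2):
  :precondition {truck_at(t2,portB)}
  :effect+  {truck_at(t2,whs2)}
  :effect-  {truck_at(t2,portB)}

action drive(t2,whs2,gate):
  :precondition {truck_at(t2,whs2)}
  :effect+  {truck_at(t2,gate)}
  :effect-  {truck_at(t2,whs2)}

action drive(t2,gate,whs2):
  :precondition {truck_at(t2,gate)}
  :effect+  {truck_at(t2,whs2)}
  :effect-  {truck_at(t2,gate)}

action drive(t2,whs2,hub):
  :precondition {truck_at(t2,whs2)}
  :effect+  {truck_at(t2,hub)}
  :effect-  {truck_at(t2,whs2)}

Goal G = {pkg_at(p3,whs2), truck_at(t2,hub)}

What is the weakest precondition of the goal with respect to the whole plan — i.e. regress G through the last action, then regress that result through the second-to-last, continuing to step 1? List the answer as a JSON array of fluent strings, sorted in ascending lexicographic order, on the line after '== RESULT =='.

Work backward from the goal:
  through step 4 (drive(t2,whs2,hub)): drop {truck_at(t2,hub)}, keep {pkg_at(p3,whs2)}, require {truck_at(t2,whs2)}
    → {pkg_at(p3,whs2), truck_at(t2,whs2)}
  through step 3 (drive(t2,gate,whs2)): drop {truck_at(t2,whs2)}, keep {pkg_at(p3,whs2)}, require {truck_at(t2,gate)}
    → {pkg_at(p3,whs2), truck_at(t2,gate)}
  through step 2 (drive(t2,whs2,gate)): drop {truck_at(t2,gate)}, keep {pkg_at(p3,whs2)}, require {truck_at(t2,whs2)}
    → {pkg_at(p3,whs2), truck_at(t2,whs2)}
  through step 1 (drive(t2,portB,whs2)): drop {truck_at(t2,whs2)}, keep {pkg_at(p3,whs2)}, require {truck_at(t2,portB)}
    → {pkg_at(p3,whs2), truck_at(t2,portB)}

== RESULT ==
["pkg_at(p3,whs2)", "truck_at(t2,portB)"]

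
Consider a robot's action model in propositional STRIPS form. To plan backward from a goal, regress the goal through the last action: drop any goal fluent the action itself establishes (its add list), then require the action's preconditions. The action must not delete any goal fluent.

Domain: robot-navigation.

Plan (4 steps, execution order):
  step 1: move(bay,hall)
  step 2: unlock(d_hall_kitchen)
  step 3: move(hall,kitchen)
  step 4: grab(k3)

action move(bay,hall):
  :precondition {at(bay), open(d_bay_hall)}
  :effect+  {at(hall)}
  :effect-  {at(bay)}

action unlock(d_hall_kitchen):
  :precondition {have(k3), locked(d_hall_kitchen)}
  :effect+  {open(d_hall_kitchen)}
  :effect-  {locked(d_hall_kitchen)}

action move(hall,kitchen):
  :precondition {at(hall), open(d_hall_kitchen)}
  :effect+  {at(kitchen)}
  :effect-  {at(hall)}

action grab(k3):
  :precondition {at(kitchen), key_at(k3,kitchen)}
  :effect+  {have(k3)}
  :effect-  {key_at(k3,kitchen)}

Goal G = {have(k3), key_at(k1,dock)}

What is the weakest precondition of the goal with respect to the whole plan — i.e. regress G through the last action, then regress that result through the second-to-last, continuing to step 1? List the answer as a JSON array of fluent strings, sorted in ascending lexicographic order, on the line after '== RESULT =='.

Work backward from the goal:
  through step 4 (grab(k3)): drop {have(k3)}, keep {key_at(k1,dock)}, require {at(kitchen), key_at(k3,kitchen)}
    → {at(kitchen), key_at(k1,dock), key_at(k3,kitchen)}
  through step 3 (move(hall,kitchen)): drop {at(kitchen)}, keep {key_at(k1,dock), key_at(k3,kitchen)}, require {at(hall), open(d_hall_kitchen)}
    → {at(hall), key_at(k1,dock), key_at(k3,kitchen), open(d_hall_kitchen)}
  through step 2 (unlock(d_hall_kitchen)): drop {open(d_hall_kitchen)}, keep {at(hall), key_at(k1,dock), key_at(k3,kitchen)}, require {have(k3), locked(d_hall_kitchen)}
    → {at(hall), have(k3), key_at(k1,dock), key_at(k3,kitchen), locked(d_hall_kitchen)}
  through step 1 (move(bay,hall)): drop {at(hall)}, keep {have(k3), key_at(k1,dock), key_at(k3,kitchen), locked(d_hall_kitchen)}, require {at(bay), open(d_bay_hall)}
    → {at(bay), have(k3), key_at(k1,dock), key_at(k3,kitchen), locked(d_hall_kitchen), open(d_bay_hall)}

== RESULT ==
["at(bay)", "have(k3)", "key_at(k1,dock)", "key_at(k3,kitchen)", "locked(d_hall_kitchen)", "open(d_bay_hall)"]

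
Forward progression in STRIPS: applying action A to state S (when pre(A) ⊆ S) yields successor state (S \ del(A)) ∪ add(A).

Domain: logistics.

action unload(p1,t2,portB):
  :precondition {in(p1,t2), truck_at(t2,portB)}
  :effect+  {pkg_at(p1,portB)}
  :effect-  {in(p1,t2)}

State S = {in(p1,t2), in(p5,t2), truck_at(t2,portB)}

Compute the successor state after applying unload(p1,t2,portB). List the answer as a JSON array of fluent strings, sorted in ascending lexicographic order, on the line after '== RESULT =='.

Progress:
  pre ⊆ S: {in(p1,t2), truck_at(t2,portB)} ⊆ S  — applicable
  S \ del = {in(p5,t2), truck_at(t2,portB)}
  ∪ add   = {in(p5,t2), pkg_at(p1,portB), truck_at(t2,portB)}

== RESULT ==
["in(p5,t2)", "pkg_at(p1,portB)", "truck_at(t2,portB)"]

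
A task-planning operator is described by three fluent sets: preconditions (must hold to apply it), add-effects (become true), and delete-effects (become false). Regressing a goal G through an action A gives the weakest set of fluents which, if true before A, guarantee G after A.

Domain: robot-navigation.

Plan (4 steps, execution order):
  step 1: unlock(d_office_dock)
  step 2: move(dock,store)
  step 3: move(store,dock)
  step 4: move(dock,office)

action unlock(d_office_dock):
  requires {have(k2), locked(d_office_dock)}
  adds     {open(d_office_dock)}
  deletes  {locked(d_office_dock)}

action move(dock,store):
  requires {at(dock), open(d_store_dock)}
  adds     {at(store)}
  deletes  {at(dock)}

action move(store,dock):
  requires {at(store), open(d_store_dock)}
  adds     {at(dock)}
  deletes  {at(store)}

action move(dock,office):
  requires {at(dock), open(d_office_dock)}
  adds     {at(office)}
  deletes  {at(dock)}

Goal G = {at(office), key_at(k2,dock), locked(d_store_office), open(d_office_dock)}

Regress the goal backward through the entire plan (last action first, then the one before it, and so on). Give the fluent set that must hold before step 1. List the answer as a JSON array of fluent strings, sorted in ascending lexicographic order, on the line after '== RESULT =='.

Work backward from the goal:
  through step 4 (move(dock,office)): drop {at(office)}, keep {key_at(k2,dock), locked(d_store_office), open(d_office_dock)}, require {at(dock), open(d_office_dock)}
    → {at(dock), key_at(k2,dock), locked(d_store_office), open(d_office_dock)}
  through step 3 (move(store,dock)): drop {at(dock)}, keep {key_at(k2,dock), locked(d_store_office), open(d_office_dock)}, require {at(store), open(d_store_dock)}
    → {at(store), key_at(k2,dock), locked(d_store_office), open(d_office_dock), open(d_store_dock)}
  through step 2 (move(dock,store)): drop {at(store)}, keep {key_at(k2,dock), locked(d_store_office), open(d_office_dock), open(d_store_dock)}, require {at(dock), open(d_store_dock)}
    → {at(dock), key_at(k2,dock), locked(d_store_office), open(d_office_dock), open(d_store_dock)}
  through step 1 (unlock(d_office_dock)): drop {open(d_office_dock)}, keep {at(dock), key_at(k2,dock), locked(d_store_office), open(d_store_dock)}, require {have(k2), locked(d_office_dock)}
    → {at(dock), have(k2), key_at(k2,dock), locked(d_office_dock), locked(d_store_office), open(d_store_dock)}

== RESULT ==
["at(dock)", "have(k2)", "key_at(k2,dock)", "locked(d_office_dock)", "locked(d_store_office)", "open(d_store_dock)"]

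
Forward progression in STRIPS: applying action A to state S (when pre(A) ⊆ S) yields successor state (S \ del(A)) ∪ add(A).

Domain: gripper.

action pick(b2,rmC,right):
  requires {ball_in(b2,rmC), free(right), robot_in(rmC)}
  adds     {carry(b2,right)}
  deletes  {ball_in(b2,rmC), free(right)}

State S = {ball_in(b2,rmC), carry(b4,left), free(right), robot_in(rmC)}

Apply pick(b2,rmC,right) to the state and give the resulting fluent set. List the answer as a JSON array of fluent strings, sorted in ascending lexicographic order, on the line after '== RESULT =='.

Compute (S \ del) ∪ add:
  pre ⊆ S: {ball_in(b2,rmC), free(right), robot_in(rmC)} ⊆ S  — applicable
  S \ del = {carry(b4,left), robot_in(rmC)}
  ∪ add   = {carry(b2,right), carry(b4,left), robot_in(rmC)}

== RESULT ==
["carry(b2,right)", "carry(b4,left)", "robot_in(rmC)"]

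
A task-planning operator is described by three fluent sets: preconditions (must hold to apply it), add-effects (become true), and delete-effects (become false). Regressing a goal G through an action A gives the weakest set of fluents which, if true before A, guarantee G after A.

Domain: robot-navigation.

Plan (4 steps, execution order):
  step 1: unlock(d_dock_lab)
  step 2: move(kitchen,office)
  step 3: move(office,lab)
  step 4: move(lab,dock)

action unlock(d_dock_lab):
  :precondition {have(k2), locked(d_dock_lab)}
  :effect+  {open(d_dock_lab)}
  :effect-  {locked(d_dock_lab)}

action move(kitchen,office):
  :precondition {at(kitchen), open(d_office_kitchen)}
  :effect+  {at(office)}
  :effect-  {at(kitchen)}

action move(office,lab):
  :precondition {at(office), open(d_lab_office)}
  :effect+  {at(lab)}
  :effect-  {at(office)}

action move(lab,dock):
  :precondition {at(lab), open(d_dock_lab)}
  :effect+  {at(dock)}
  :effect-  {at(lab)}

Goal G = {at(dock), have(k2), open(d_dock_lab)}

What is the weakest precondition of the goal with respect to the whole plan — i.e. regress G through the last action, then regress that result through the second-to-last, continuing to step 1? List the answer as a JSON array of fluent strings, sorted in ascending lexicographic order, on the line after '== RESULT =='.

Regress step by step:
  through step 4 (move(lab,dock)): drop {at(dock)}, keep {have(k2), open(d_dock_lab)}, require {at(lab), open(d_dock_lab)}
    → {at(lab), have(k2), open(d_dock_lab)}
  through step 3 (move(office,lab)): drop {at(lab)}, keep {have(k2), open(d_dock_lab)}, require {at(office), open(d_lab_office)}
    → {at(office), have(k2), open(d_dock_lab), open(d_lab_office)}
  through step 2 (move(kitchen,office)): drop {at(office)}, keep {have(k2), open(d_dock_lab), open(d_lab_office)}, require {at(kitchen), open(d_office_kitchen)}
    → {at(kitchen), have(k2), open(d_dock_lab), open(d_lab_office), open(d_office_kitchen)}
  through step 1 (unlock(d_dock_lab)): drop {open(d_dock_lab)}, keep {at(kitchen), have(k2), open(d_lab_office), open(d_office_kitchen)}, require {have(k2), locked(d_dock_lab)}
    → {at(kitchen), have(k2), locked(d_dock_lab), open(d_lab_office), open(d_office_kitchen)}

== RESULT ==
["at(kitchen)", "have(k2)", "locked(d_dock_lab)", "open(d_lab_office)", "open(d_office_kitchen)"]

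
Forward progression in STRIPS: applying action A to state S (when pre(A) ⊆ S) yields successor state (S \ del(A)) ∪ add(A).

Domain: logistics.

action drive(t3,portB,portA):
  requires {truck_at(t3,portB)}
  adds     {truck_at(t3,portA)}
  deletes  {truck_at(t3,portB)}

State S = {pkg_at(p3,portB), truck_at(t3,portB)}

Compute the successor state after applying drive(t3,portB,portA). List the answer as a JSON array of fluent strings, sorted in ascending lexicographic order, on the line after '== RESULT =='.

Compute (S \ del) ∪ add:
  pre ⊆ S: {truck_at(t3,portB)} ⊆ S  — applicable
  S \ del = {pkg_at(p3,portB)}
  ∪ add   = {pkg_at(p3,portB), truck_at(t3,portA)}

== RESULT ==
["pkg_at(p3,portB)", "truck_at(t3,portA)"]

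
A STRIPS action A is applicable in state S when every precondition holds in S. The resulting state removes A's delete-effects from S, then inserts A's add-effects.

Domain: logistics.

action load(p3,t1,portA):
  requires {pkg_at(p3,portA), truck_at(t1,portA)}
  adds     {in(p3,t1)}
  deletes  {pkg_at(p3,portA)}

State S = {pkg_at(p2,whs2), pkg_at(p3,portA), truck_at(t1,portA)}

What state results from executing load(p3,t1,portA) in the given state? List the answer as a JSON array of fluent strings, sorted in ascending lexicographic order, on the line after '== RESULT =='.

Compute (S \ del) ∪ add:
  pre ⊆ S: {pkg_at(p3,portA), truck_at(t1,portA)} ⊆ S  — applicable
  S \ del = {pkg_at(p2,whs2), truck_at(t1,portA)}
  ∪ add   = {in(p3,t1), pkg_at(p2,whs2), truck_at(t1,portA)}

== RESULT ==
["in(p3,t1)", "pkg_at(p2,whs2)", "truck_at(t1,portA)"]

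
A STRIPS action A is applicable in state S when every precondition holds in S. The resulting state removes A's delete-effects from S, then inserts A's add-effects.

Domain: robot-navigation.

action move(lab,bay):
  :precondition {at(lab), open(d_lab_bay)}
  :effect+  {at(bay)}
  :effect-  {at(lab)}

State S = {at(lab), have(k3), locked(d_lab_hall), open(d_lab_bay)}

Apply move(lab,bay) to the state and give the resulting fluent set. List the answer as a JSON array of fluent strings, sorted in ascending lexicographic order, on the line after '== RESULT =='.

Compute (S \ del) ∪ add:
  pre ⊆ S: {at(lab), open(d_lab_bay)} ⊆ S  — applicable
  S \ del = {have(k3), locked(d_lab_hall), open(d_lab_bay)}
  ∪ add   = {at(bay), have(k3), locked(d_lab_hall), open(d_lab_bay)}

== RESULT ==
["at(bay)", "have(k3)", "locked(d_lab_hall)", "open(d_lab_bay)"]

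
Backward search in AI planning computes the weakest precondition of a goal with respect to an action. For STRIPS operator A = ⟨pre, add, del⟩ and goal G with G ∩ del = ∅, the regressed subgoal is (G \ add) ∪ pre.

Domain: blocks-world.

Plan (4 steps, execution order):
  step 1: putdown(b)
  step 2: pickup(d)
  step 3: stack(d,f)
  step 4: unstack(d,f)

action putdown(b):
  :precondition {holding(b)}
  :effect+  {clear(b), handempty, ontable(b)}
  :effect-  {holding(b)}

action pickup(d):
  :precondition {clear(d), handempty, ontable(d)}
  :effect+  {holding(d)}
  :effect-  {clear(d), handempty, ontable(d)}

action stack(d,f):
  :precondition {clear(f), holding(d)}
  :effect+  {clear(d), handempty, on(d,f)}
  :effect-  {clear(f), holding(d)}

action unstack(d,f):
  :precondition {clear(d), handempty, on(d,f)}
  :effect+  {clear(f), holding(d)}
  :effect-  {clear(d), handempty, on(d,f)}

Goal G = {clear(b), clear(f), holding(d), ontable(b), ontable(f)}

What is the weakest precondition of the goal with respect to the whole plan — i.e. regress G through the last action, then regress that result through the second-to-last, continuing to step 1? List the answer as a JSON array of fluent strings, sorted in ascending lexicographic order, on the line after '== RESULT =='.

Regress step by step:
  through step 4 (unstack(d,f)): drop {clear(f), holding(d)}, keep {clear(b), ontable(b), ontable(f)}, require {clear(d), handempty, on(d,f)}
    → {clear(b), clear(d), handempty, on(d,f), ontable(b), ontable(f)}
  through step 3 (stack(d,f)): drop {clear(d), handempty, on(d,f)}, keep {clear(b), ontable(b), ontable(f)}, require {clear(f), holding(d)}
    → {clear(b), clear(f), holding(d), ontable(b), ontable(f)}
  through step 2 (pickup(d)): drop {holding(d)}, keep {clear(b), clear(f), ontable(b), ontable(f)}, require {clear(d), handempty, ontable(d)}
    → {clear(b), clear(d), clear(f), handempty, ontable(b), ontable(d), ontable(f)}
  through step 1 (putdown(b)): drop {clear(b), handempty, ontable(b)}, keep {clear(d), clear(f), ontable(d), ontable(f)}, require {holding(b)}
    → {clear(d), clear(f), holding(b), ontable(d), ontable(f)}

== RESULT ==
["clear(d)", "clear(f)", "holding(b)", "ontable(d)", "ontable(f)"]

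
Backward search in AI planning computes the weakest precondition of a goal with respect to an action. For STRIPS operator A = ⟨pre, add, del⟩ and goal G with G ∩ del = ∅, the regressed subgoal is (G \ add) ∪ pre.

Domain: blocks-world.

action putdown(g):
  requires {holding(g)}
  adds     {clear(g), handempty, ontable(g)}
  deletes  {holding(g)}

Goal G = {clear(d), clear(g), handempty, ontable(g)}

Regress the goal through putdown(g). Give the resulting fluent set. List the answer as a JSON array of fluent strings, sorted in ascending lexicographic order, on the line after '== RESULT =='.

Compute (G \ add) ∪ pre:
  G ∩ del = {}  (empty — regression defined)
  G \ add = {clear(d), clear(g), handempty, ontable(g)} \ {clear(g), handempty, ontable(g)} = {clear(d)}
  ∪ pre   = {clear(d)} ∪ {holding(g)}
          = {clear(d), holding(g)}

== RESULT ==
["clear(d)", "holding(g)"]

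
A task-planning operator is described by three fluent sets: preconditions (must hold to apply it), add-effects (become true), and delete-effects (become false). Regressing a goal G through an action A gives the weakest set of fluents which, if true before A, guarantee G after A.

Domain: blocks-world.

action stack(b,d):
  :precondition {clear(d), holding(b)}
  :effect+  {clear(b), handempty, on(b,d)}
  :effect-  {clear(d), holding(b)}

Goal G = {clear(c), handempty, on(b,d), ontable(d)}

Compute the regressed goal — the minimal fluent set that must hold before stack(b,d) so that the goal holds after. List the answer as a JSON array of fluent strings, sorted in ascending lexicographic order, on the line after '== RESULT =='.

Regress:
  G ∩ del = {}  (empty — regression defined)
  G \ add = {clear(c), handempty, on(b,d), ontable(d)} \ {clear(b), handempty, on(b,d)} = {clear(c), ontable(d)}
  ∪ pre   = {clear(c), ontable(d)} ∪ {clear(d), holding(b)}
          = {clear(c), clear(d), holding(b), ontable(d)}

== RESULT ==
["clear(c)", "clear(d)", "holding(b)", "ontable(d)"]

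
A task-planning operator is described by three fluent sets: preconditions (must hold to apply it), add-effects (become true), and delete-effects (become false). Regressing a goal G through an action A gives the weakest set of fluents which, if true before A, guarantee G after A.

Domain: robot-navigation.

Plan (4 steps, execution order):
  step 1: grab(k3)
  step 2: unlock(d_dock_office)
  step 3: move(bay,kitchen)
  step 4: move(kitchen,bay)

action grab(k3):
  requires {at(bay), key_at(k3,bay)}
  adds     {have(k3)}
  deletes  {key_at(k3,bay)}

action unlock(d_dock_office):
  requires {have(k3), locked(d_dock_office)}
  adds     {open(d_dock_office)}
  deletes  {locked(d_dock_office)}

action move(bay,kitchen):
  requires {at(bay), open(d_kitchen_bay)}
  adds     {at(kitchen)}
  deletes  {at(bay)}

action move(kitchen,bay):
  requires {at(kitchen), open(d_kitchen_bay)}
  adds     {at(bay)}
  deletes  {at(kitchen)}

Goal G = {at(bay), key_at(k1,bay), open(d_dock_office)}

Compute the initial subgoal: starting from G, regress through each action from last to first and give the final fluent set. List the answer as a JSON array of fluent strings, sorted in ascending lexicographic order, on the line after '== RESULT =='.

Work backward from the goal:
  through step 4 (move(kitchen,bay)): drop {at(bay)}, keep {key_at(k1,bay), open(d_dock_office)}, require {at(kitchen), open(d_kitchen_bay)}
    → {at(kitchen), key_at(k1,bay), open(d_dock_office), open(d_kitchen_bay)}
  through step 3 (move(bay,kitchen)): drop {at(kitchen)}, keep {key_at(k1,bay), open(d_dock_office), open(d_kitchen_bay)}, require {at(bay), open(d_kitchen_bay)}
    → {at(bay), key_at(k1,bay), open(d_dock_office), open(d_kitchen_bay)}
  through step 2 (unlock(d_dock_office)): drop {open(d_dock_office)}, keep {at(bay), key_at(k1,bay), open(d_kitchen_bay)}, require {have(k3), locked(d_dock_office)}
    → {at(bay), have(k3), key_at(k1,bay), locked(d_dock_office), open(d_kitchen_bay)}
  through step 1 (grab(k3)): drop {have(k3)}, keep {at(bay), key_at(k1,bay), locked(d_dock_office), open(d_kitchen_bay)}, require {at(bay), key_at(k3,bay)}
    → {at(bay), key_at(k1,bay), key_at(k3,bay), locked(d_dock_office), open(d_kitchen_bay)}

== RESULT ==
["at(bay)", "key_at(k1,bay)", "key_at(k3,bay)", "locked(d_dock_office)", "open(d_kitchen_bay)"]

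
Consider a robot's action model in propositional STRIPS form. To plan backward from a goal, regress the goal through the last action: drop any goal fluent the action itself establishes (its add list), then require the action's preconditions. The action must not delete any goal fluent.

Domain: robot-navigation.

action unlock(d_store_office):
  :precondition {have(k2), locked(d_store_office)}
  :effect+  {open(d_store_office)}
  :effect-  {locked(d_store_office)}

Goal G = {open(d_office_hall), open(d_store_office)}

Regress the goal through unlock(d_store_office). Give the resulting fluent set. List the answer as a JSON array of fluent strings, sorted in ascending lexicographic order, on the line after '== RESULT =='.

Compute (G \ add) ∪ pre:
  G ∩ del = {}  (empty — regression defined)
  G \ add = {open(d_office_hall), open(d_store_office)} \ {open(d_store_office)} = {open(d_office_hall)}
  ∪ pre   = {open(d_office_hall)} ∪ {have(k2), locked(d_store_office)}
          = {have(k2), locked(d_store_office), open(d_office_hall)}

== RESULT ==
["have(k2)", "locked(d_store_office)", "open(d_office_hall)"]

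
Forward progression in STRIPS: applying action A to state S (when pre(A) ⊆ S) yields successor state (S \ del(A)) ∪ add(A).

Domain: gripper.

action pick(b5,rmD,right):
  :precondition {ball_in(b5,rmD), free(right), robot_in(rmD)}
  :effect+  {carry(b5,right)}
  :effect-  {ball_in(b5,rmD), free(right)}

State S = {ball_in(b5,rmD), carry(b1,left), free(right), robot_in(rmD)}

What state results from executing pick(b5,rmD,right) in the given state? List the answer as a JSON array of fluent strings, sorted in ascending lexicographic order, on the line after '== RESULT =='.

Compute (S \ del) ∪ add:
  pre ⊆ S: {ball_in(b5,rmD), free(right), robot_in(rmD)} ⊆ S  — applicable
  S \ del = {carry(b1,left), robot_in(rmD)}
  ∪ add   = {carry(b1,left), carry(b5,right), robot_in(rmD)}

== RESULT ==
["carry(b1,left)", "carry(b5,right)", "robot_in(rmD)"]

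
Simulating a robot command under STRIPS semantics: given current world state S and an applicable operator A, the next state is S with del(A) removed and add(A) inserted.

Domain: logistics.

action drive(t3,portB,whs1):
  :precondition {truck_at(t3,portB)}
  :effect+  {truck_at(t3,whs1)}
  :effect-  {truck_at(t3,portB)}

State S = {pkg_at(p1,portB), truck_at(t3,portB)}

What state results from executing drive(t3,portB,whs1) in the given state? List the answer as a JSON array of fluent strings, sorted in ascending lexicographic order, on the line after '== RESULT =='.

Progress:
  pre ⊆ S: {truck_at(t3,portB)} ⊆ S  — applicable
  S \ del = {pkg_at(p1,portB)}
  ∪ add   = {pkg_at(p1,portB), truck_at(t3,whs1)}

== RESULT ==
["pkg_at(p1,portB)", "truck_at(t3,whs1)"]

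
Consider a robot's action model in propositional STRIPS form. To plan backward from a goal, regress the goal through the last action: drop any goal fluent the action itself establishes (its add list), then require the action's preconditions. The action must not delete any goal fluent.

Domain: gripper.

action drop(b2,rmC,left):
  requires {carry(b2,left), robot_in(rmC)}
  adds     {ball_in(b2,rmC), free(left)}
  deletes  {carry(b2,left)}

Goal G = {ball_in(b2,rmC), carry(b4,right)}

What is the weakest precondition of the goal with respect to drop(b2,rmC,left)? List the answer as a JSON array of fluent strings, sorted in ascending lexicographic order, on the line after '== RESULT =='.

Regress:
  G ∩ del = {}  (empty — regression defined)
  G \ add = {ball_in(b2,rmC), carry(b4,right)} \ {ball_in(b2,rmC), free(left)} = {carry(b4,right)}
  ∪ pre   = {carry(b4,right)} ∪ {carry(b2,left), robot_in(rmC)}
          = {carry(b2,left), carry(b4,right), robot_in(rmC)}

== RESULT ==
["carry(b2,left)", "carry(b4,right)", "robot_in(rmC)"]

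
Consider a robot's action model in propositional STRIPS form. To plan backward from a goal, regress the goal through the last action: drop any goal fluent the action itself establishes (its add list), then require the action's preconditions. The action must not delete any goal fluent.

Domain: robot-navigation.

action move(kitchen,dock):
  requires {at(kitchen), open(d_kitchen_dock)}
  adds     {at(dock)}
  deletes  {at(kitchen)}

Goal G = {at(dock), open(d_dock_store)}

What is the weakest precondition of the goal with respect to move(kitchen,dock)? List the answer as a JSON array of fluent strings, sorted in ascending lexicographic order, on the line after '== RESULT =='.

Compute (G \ add) ∪ pre:
  G ∩ del = {}  (empty — regression defined)
  G \ add = {at(dock), open(d_dock_store)} \ {at(dock)} = {open(d_dock_store)}
  ∪ pre   = {open(d_dock_store)} ∪ {at(kitchen), open(d_kitchen_dock)}
          = {at(kitchen), open(d_dock_store), open(d_kitchen_dock)}

== RESULT ==
["at(kitchen)", "open(d_dock_store)", "open(d_kitchen_dock)"]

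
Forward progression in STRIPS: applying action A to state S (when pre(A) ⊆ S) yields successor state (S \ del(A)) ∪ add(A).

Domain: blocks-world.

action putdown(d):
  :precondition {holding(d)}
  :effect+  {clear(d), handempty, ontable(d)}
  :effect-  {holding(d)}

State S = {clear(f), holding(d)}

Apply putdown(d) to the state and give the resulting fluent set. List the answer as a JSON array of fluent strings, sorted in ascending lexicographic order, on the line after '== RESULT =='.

Progress:
  pre ⊆ S: {holding(d)} ⊆ S  — applicable
  S \ del = {clear(f)}
  ∪ add   = {clear(d), clear(f), handempty, ontable(d)}

== RESULT ==
["clear(d)", "clear(f)", "handempty", "ontable(d)"]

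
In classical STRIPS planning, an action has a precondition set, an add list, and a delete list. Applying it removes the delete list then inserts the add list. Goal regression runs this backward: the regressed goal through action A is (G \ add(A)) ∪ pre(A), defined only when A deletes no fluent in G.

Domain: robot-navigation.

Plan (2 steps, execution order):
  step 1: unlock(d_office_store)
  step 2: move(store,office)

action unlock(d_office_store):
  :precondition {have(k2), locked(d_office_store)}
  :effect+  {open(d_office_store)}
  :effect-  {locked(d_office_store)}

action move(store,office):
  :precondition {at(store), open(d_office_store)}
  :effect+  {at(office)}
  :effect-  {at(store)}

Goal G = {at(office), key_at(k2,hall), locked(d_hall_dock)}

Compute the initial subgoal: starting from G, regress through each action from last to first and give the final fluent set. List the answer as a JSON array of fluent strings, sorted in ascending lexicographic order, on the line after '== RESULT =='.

Work backward from the goal:
  through step 2 (move(store,office)): drop {at(office)}, keep {key_at(k2,hall), locked(d_hall_dock)}, require {at(store), open(d_office_store)}
    → {at(store), key_at(k2,hall), locked(d_hall_dock), open(d_office_store)}
  through step 1 (unlock(d_office_store)): drop {open(d_office_store)}, keep {at(store), key_at(k2,hall), locked(d_hall_dock)}, require {have(k2), locked(d_office_store)}
    → {at(store), have(k2), key_at(k2,hall), locked(d_hall_dock), locked(d_office_store)}

== RESULT ==
["at(store)", "have(k2)", "key_at(k2,hall)", "locked(d_hall_dock)", "locked(d_office_store)"]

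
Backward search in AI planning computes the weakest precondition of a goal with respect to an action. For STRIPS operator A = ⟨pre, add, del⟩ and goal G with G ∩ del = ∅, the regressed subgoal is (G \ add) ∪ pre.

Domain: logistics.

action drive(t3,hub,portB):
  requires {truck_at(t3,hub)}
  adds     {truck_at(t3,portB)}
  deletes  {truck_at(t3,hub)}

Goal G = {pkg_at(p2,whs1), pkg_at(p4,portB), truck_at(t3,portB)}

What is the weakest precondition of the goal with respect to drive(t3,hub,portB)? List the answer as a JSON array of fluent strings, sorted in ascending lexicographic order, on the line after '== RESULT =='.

Compute (G \ add) ∪ pre:
  G ∩ del = {}  (empty — regression defined)
  G \ add = {pkg_at(p2,whs1), pkg_at(p4,portB), truck_at(t3,portB)} \ {truck_at(t3,portB)} = {pkg_at(p2,whs1), pkg_at(p4,portB)}
  ∪ pre   = {pkg_at(p2,whs1), pkg_at(p4,portB)} ∪ {truck_at(t3,hub)}
          = {pkg_at(p2,whs1), pkg_at(p4,portB), truck_at(t3,hub)}

== RESULT ==
["pkg_at(p2,whs1)", "pkg_at(p4,portB)", "truck_at(t3,hub)"]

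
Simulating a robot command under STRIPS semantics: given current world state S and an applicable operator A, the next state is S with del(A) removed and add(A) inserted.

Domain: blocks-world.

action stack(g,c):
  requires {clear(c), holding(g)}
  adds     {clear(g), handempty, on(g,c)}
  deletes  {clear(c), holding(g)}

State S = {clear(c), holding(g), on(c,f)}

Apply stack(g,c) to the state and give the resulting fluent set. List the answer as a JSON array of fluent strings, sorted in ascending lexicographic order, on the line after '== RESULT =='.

Compute (S \ del) ∪ add:
  pre ⊆ S: {clear(c), holding(g)} ⊆ S  — applicable
  S \ del = {on(c,f)}
  ∪ add   = {clear(g), handempty, on(c,f), on(g,c)}

== RESULT ==
["clear(g)", "handempty", "on(c,f)", "on(g,c)"]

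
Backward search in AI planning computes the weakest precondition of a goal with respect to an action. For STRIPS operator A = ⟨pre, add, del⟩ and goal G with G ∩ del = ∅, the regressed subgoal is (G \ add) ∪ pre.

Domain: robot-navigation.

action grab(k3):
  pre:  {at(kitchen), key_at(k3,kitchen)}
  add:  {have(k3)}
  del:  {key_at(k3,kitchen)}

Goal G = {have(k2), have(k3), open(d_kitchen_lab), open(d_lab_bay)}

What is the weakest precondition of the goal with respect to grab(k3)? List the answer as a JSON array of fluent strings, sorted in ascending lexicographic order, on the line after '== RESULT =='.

Regress:
  G ∩ del = {}  (empty — regression defined)
  G \ add = {have(k2), have(k3), open(d_kitchen_lab), open(d_lab_bay)} \ {have(k3)} = {have(k2), open(d_kitchen_lab), open(d_lab_bay)}
  ∪ pre   = {have(k2), open(d_kitchen_lab), open(d_lab_bay)} ∪ {at(kitchen), key_at(k3,kitchen)}
          = {at(kitchen), have(k2), key_at(k3,kitchen), open(d_kitchen_lab), open(d_lab_bay)}

== RESULT ==
["at(kitchen)", "have(k2)", "key_at(k3,kitchen)", "open(d_kitchen_lab)", "open(d_lab_bay)"]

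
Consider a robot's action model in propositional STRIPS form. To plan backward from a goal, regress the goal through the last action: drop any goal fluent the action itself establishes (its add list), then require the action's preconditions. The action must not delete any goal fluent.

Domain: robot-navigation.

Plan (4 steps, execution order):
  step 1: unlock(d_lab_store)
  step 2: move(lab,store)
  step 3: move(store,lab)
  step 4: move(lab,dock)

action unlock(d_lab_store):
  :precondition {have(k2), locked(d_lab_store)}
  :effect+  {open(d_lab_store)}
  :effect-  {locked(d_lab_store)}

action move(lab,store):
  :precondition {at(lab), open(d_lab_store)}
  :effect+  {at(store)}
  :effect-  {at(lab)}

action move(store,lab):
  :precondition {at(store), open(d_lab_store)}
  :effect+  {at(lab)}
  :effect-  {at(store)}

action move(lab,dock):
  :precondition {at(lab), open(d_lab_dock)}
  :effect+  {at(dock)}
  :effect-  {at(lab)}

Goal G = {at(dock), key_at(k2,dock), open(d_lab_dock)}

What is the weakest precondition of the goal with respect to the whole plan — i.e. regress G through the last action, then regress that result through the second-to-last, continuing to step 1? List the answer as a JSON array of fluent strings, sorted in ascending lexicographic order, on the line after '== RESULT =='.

Regress step by step:
  through step 4 (move(lab,dock)): drop {at(dock)}, keep {key_at(k2,dock), open(d_lab_dock)}, require {at(lab), open(d_lab_dock)}
    → {at(lab), key_at(k2,dock), open(d_lab_dock)}
  through step 3 (move(store,lab)): drop {at(lab)}, keep {key_at(k2,dock), open(d_lab_dock)}, require {at(store), open(d_lab_store)}
    → {at(store), key_at(k2,dock), open(d_lab_dock), open(d_lab_store)}
  through step 2 (move(lab,store)): drop {at(store)}, keep {key_at(k2,dock), open(d_lab_dock), open(d_lab_store)}, require {at(lab), open(d_lab_store)}
    → {at(lab), key_at(k2,dock), open(d_lab_dock), open(d_lab_store)}
  through step 1 (unlock(d_lab_store)): drop {open(d_lab_store)}, keep {at(lab), key_at(k2,dock), open(d_lab_dock)}, require {have(k2), locked(d_lab_store)}
    → {at(lab), have(k2), key_at(k2,dock), locked(d_lab_store), open(d_lab_dock)}

== RESULT ==
["at(lab)", "have(k2)", "key_at(k2,dock)", "locked(d_lab_store)", "open(d_lab_dock)"]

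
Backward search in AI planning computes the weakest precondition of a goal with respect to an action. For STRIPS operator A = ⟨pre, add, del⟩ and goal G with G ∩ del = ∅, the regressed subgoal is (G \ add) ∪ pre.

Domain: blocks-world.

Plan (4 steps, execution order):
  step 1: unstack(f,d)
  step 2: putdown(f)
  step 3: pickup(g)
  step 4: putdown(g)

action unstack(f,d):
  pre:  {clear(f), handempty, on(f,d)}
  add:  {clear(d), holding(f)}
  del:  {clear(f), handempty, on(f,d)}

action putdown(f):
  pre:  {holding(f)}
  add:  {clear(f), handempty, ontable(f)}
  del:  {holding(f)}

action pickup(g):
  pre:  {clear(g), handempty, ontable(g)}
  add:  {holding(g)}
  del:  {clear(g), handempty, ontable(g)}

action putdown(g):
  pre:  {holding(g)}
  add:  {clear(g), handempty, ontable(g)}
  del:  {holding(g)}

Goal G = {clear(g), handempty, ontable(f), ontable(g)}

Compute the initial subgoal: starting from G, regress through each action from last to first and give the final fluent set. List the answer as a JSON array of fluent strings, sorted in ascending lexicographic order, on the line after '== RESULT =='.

Regress step by step:
  through step 4 (putdown(g)): drop {clear(g), handempty, ontable(g)}, keep {ontable(f)}, require {holding(g)}
    → {holding(g), ontable(f)}
  through step 3 (pickup(g)): drop {holding(g)}, keep {ontable(f)}, require {clear(g), handempty, ontable(g)}
    → {clear(g), handempty, ontable(f), ontable(g)}
  through step 2 (putdown(f)): drop {handempty, ontable(f)}, keep {clear(g), ontable(g)}, require {holding(f)}
    → {clear(g), holding(f), ontable(g)}
  through step 1 (unstack(f,d)): drop {holding(f)}, keep {clear(g), ontable(g)}, require {clear(f), handempty, on(f,d)}
    → {clear(f), clear(g), handempty, on(f,d), ontable(g)}

== RESULT ==
["clear(f)", "clear(g)", "handempty", "on(f,d)", "ontable(g)"]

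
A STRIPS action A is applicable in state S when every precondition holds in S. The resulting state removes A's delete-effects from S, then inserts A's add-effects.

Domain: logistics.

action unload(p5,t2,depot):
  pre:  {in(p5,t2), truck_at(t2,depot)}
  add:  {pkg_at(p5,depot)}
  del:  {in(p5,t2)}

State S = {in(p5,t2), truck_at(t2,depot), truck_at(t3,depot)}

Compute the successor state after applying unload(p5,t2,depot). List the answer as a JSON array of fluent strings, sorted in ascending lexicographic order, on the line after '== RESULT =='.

Compute (S \ del) ∪ add:
  pre ⊆ S: {in(p5,t2), truck_at(t2,depot)} ⊆ S  — applicable
  S \ del = {truck_at(t2,depot), truck_at(t3,depot)}
  ∪ add   = {pkg_at(p5,depot), truck_at(t2,depot), truck_at(t3,depot)}

== RESULT ==
["pkg_at(p5,depot)", "truck_at(t2,depot)", "truck_at(t3,depot)"]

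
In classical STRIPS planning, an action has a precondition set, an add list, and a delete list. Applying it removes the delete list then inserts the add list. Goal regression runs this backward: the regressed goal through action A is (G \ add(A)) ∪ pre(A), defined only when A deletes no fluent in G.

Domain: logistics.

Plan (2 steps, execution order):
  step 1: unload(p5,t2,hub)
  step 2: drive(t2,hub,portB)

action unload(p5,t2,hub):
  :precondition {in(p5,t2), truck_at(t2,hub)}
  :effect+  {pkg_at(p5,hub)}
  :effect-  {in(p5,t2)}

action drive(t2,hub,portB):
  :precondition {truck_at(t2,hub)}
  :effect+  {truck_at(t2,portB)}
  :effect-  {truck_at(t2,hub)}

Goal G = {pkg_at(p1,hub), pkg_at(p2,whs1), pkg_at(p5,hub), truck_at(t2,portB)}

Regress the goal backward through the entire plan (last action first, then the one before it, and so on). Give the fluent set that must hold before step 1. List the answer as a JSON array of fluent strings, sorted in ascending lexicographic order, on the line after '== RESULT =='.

Work backward from the goal:
  through step 2 (drive(t2,hub,portB)): drop {truck_at(t2,portB)}, keep {pkg_at(p1,hub), pkg_at(p2,whs1), pkg_at(p5,hub)}, require {truck_at(t2,hub)}
    → {pkg_at(p1,hub), pkg_at(p2,whs1), pkg_at(p5,hub), truck_at(t2,hub)}
  through step 1 (unload(p5,t2,hub)): drop {pkg_at(p5,hub)}, keep {pkg_at(p1,hub), pkg_at(p2,whs1), truck_at(t2,hub)}, require {in(p5,t2), truck_at(t2,hub)}
    → {in(p5,t2), pkg_at(p1,hub), pkg_at(p2,whs1), truck_at(t2,hub)}

== RESULT ==
["in(p5,t2)", "pkg_at(p1,hub)", "pkg_at(p2,whs1)", "truck_at(t2,hub)"]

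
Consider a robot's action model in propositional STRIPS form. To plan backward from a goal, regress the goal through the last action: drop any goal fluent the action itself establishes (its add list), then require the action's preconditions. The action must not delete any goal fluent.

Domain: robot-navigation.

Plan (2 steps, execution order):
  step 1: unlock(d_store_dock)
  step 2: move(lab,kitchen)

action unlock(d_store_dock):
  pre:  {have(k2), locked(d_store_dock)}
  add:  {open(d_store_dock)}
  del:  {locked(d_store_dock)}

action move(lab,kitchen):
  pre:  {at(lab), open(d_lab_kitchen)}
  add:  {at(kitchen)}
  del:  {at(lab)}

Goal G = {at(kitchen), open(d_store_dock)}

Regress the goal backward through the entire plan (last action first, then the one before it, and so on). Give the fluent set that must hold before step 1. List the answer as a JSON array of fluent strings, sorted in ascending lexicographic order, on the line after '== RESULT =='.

Regress step by step:
  through step 2 (move(lab,kitchen)): drop {at(kitchen)}, keep {open(d_store_dock)}, require {at(lab), open(d_lab_kitchen)}
    → {at(lab), open(d_lab_kitchen), open(d_store_dock)}
  through step 1 (unlock(d_store_dock)): drop {open(d_store_dock)}, keep {at(lab), open(d_lab_kitchen)}, require {have(k2), locked(d_store_dock)}
    → {at(lab), have(k2), locked(d_store_dock), open(d_lab_kitchen)}

== RESULT ==
["at(lab)", "have(k2)", "locked(d_store_dock)", "open(d_lab_kitchen)"]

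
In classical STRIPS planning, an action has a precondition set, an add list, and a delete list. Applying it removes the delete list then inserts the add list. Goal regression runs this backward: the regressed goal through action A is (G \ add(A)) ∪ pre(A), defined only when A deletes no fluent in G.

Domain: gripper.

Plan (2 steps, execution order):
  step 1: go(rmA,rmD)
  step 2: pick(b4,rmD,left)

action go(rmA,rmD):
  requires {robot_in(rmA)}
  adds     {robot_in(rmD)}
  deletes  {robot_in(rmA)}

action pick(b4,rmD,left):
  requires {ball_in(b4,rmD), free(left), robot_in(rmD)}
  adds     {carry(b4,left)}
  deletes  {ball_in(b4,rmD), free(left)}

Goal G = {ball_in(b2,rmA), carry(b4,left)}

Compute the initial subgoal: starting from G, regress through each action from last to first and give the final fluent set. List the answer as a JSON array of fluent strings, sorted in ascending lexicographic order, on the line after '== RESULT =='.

Regress step by step:
  through step 2 (pick(b4,rmD,left)): drop {carry(b4,left)}, keep {ball_in(b2,rmA)}, require {ball_in(b4,rmD), free(left), robot_in(rmD)}
    → {ball_in(b2,rmA), ball_in(b4,rmD), free(left), robot_in(rmD)}
  through step 1 (go(rmA,rmD)): drop {robot_in(rmD)}, keep {ball_in(b2,rmA), ball_in(b4,rmD), free(left)}, require {robot_in(rmA)}
    → {ball_in(b2,rmA), ball_in(b4,rmD), free(left), robot_in(rmA)}

== RESULT ==
["ball_in(b2,rmA)", "ball_in(b4,rmD)", "free(left)", "robot_in(rmA)"]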